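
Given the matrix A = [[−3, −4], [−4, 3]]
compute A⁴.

A² = [[25, 0], [0, 25]]
A³ = [[−75, −100], [−100, 75]]
A⁴ = [[625, 0], [0, 625]]

[[625, 0], [0, 625]]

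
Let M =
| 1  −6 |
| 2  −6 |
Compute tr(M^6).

793

tr M = −5 and det M = 6, so the characteristic polynomial is λ² − (−5)λ + (6) with roots −2 and −3.
Eigenvectors give P = [[−2, −3], [−1, −2]] with P⁻¹ = [[−2, 3], [1, −2]], and M = P·diag(−2, −3)·P⁻¹.
Then M^6 = P·diag(64, 729)·P⁻¹ = [[−128, −2187], [−64, −1458]] · [[−2, 3], [1, −2]] = [[−1931, 3990], [−1330, 2724]].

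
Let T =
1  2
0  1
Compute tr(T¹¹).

2

T = I + N where N = [[0, 2], [0, 0]] is strictly upper-triangular, so N² = 0.
(I + N)¹¹ = I + 11·N = [[1, 22], [0, 1]].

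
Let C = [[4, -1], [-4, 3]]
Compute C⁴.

C² = [[20, -7], [-28, 13]]
C³ = [[108, -41], [-164, 67]]
C⁴ = [[596, -231], [-924, 365]]

[[596, -231], [-924, 365]]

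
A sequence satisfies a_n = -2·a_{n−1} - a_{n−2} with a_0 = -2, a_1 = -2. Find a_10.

38

With companion matrix C = [[-2, -1], [1, 0]], [a_n, a_{n−1}]ᵀ = C·[a_{n−1}, a_{n−2}]ᵀ, so [a_10, a_9]ᵀ = C⁹·[a_1, a_0]ᵀ.
C⁹ = [[-10, -9], [9, 8]], giving [a_10, a_9]ᵀ = [[38], [-34]].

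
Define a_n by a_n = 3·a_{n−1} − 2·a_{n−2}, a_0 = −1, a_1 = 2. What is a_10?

With companion matrix Q = [[3, −2], [1, 0]], [a_n, a_{n−1}]ᵀ = Q·[a_{n−1}, a_{n−2}]ᵀ, so [a_10, a_9]ᵀ = Q⁹·[a_1, a_0]ᵀ.
Q⁹ = [[1023, −1022], [511, −510]], giving [a_10, a_9]ᵀ = [[3068], [1532]].

3068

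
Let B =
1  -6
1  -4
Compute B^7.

tr B = -3 and det B = 2, so the characteristic polynomial is λ² − (-3)λ + (2) with roots -2 and -1.
Eigenvectors give P = [[-2, -3], [-1, -1]] with P⁻¹ = [[1, -3], [-1, 2]], and B = P·diag(-2, -1)·P⁻¹.
Then B^7 = P·diag(-128, -1)·P⁻¹ = [[256, 3], [128, 1]] · [[1, -3], [-1, 2]] = [[253, -762], [127, -382]].

[[253, -762], [127, -382]]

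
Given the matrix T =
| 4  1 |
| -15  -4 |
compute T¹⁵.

[[4, 1], [-15, -4]]

T² = I (check: tr T = 0 and det T = -1), so T¹⁵ = T since 15 is odd.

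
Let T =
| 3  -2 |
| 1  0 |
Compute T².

[[7, -6], [3, -2]]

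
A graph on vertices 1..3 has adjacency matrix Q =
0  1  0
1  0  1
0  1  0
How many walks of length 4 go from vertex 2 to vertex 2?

4

The number of length-4 walks from vertex 2 to vertex 2 is entry (2,2) of Q⁴, where Q is the adjacency matrix.
Q² = [[1, 0, 1], [0, 2, 0], [1, 0, 1]]
Q³ = [[0, 2, 0], [2, 0, 2], [0, 2, 0]]
Q⁴ = [[2, 0, 2], [0, 4, 0], [2, 0, 2]]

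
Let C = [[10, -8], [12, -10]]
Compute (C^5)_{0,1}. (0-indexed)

-128

tr C = 0 and det C = -4, so the characteristic polynomial is λ² − (0)λ + (-4) with roots 2 and -2.
Eigenvectors give P = [[-1, 2], [-1, 3]] with P⁻¹ = [[-3, 2], [-1, 1]], and C = P·diag(2, -2)·P⁻¹.
Then C^5 = P·diag(32, -32)·P⁻¹ = [[-32, -64], [-32, -96]] · [[-3, 2], [-1, 1]] = [[160, -128], [192, -160]].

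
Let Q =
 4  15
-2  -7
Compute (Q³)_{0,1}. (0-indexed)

105

tr Q = -3 and det Q = 2, so the characteristic polynomial is λ² − (-3)λ + (2) with roots -2 and -1.
Eigenvectors give P = [[5, 3], [-2, -1]] with P⁻¹ = [[-1, -3], [2, 5]], and Q = P·diag(-2, -1)·P⁻¹.
Then Q³ = P·diag(-8, -1)·P⁻¹ = [[-40, -3], [16, 1]] · [[-1, -3], [2, 5]] = [[34, 105], [-14, -43]].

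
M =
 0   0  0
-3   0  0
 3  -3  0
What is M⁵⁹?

M is strictly triangular, hence nilpotent: M³ = 0, so M⁵⁹ = 0.

[[0, 0, 0], [0, 0, 0], [0, 0, 0]]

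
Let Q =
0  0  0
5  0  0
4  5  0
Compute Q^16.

Q is strictly triangular, hence nilpotent: Q^3 = 0, so Q^16 = 0.

[[0, 0, 0], [0, 0, 0], [0, 0, 0]]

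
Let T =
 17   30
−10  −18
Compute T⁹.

tr T = −1 and det T = −6, so the characteristic polynomial is λ² − (−1)λ + (−6) with roots −3 and 2.
Eigenvectors give P = [[3, −2], [−2, 1]] with P⁻¹ = [[−1, −2], [−2, −3]], and T = P·diag(−3, 2)·P⁻¹.
Then T⁹ = P·diag(−19683, 512)·P⁻¹ = [[−59049, −1024], [39366, 512]] · [[−1, −2], [−2, −3]] = [[61097, 121170], [−40390, −80268]].

[[61097, 121170], [−40390, −80268]]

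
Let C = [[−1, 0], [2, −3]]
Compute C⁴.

[[1, 0], [−80, 81]]

tr C = −4 and det C = 3, so the characteristic polynomial is λ² − (−4)λ + (3) with roots −1 and −3.
Eigenvectors give P = [[1, 0], [1, 1]] with P⁻¹ = [[1, 0], [−1, 1]], and C = P·diag(−1, −3)·P⁻¹.
Then C⁴ = P·diag(1, 81)·P⁻¹ = [[1, 0], [1, 81]] · [[1, 0], [−1, 1]] = [[1, 0], [−80, 81]].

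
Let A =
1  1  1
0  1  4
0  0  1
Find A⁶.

A = I + N where N = [[0, 1, 1], [0, 0, 4], [0, 0, 0]] is strictly upper-triangular, so N³ = 0.
(I + N)⁶ = I + 6·N + 15·N² = [[1, 6, 66], [0, 1, 24], [0, 0, 1]].

[[1, 6, 66], [0, 1, 24], [0, 0, 1]]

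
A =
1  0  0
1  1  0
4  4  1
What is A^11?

[[1, 0, 0], [11, 1, 0], [264, 44, 1]]

A = I + N where N = [[0, 0, 0], [1, 0, 0], [4, 4, 0]] is strictly lower-triangular, so N^3 = 0.
(I + N)^11 = I + 11·N + 55·N^2 = [[1, 0, 0], [11, 1, 0], [264, 44, 1]].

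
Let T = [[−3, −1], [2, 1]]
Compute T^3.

T^2 = [[7, 2], [−4, −1]]
T^3 = [[−17, −5], [10, 3]]

[[−17, −5], [10, 3]]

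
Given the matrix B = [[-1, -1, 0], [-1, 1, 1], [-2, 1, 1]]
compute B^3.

[[0, -3, -1], [-5, 7, 5], [-7, 7, 6]]

B^2 = [[2, 0, -1], [-2, 3, 2], [-1, 4, 2]]
B^3 = [[0, -3, -1], [-5, 7, 5], [-7, 7, 6]]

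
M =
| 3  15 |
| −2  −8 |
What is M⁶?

[[−3261, −9975], [1330, 4054]]

tr M = −5 and det M = 6, so the characteristic polynomial is λ² − (−5)λ + (6) with roots −2 and −3.
Eigenvectors give P = [[3, −5], [−1, 2]] with P⁻¹ = [[2, 5], [1, 3]], and M = P·diag(−2, −3)·P⁻¹.
Then M⁶ = P·diag(64, 729)·P⁻¹ = [[192, −3645], [−64, 1458]] · [[2, 5], [1, 3]] = [[−3261, −9975], [1330, 4054]].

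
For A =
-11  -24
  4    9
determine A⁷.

[[-6563, -13128], [2188, 4377]]

tr A = -2 and det A = -3, so the characteristic polynomial is λ² − (-2)λ + (-3) with roots -3 and 1.
Eigenvectors give P = [[-3, -2], [1, 1]] with P⁻¹ = [[-1, -2], [1, 3]], and A = P·diag(-3, 1)·P⁻¹.
Then A⁷ = P·diag(-2187, 1)·P⁻¹ = [[6561, -2], [-2187, 1]] · [[-1, -2], [1, 3]] = [[-6563, -13128], [2188, 4377]].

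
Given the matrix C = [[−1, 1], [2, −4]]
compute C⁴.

C² = [[3, −5], [−10, 18]]
C³ = [[−13, 23], [46, −82]]
C⁴ = [[59, −105], [−210, 374]]

[[59, −105], [−210, 374]]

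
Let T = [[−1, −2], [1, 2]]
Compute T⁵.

[[−1, −2], [1, 2]]

T² = T (a projection; rank 1, trace 1), so T⁵ = T.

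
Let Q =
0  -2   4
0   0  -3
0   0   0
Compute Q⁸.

[[0, 0, 0], [0, 0, 0], [0, 0, 0]]

Q is strictly triangular, hence nilpotent: Q³ = 0, so Q⁸ = 0.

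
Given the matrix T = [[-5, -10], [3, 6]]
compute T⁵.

T² = T (a projection; rank 1, trace 1), so T⁵ = T.

[[-5, -10], [3, 6]]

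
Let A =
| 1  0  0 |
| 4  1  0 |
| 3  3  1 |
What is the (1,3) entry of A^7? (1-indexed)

0

A = I + N where N = [[0, 0, 0], [4, 0, 0], [3, 3, 0]] is strictly lower-triangular, so N^3 = 0.
(I + N)^7 = I + 7·N + 21·N^2 = [[1, 0, 0], [28, 1, 0], [273, 21, 1]].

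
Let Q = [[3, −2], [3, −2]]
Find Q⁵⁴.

Q² = Q (a projection; rank 1, trace 1), so Q⁵⁴ = Q.

[[3, −2], [3, −2]]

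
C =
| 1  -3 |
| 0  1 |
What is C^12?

C = I + N where N = [[0, -3], [0, 0]] is strictly upper-triangular, so N^2 = 0.
(I + N)^12 = I + 12·N = [[1, -36], [0, 1]].

[[1, -36], [0, 1]]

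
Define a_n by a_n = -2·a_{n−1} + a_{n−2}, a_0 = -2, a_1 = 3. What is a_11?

With companion matrix M = [[-2, 1], [1, 0]], [a_n, a_{n−1}]ᵀ = M·[a_{n−1}, a_{n−2}]ᵀ, so [a_11, a_10]ᵀ = M^10·[a_1, a_0]ᵀ.
M^10 = [[5741, -2378], [-2378, 985]], giving [a_11, a_10]ᵀ = [[21979], [-9104]].

21979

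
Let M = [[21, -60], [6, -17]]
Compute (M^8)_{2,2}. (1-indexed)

tr M = 4 and det M = 3, so the characteristic polynomial is λ² − (4)λ + (3) with roots 1 and 3.
Eigenvectors give P = [[-3, 10], [-1, 3]] with P⁻¹ = [[3, -10], [1, -3]], and M = P·diag(1, 3)·P⁻¹.
Then M^8 = P·diag(1, 6561)·P⁻¹ = [[-3, 65610], [-1, 19683]] · [[3, -10], [1, -3]] = [[65601, -196800], [19680, -59039]].

-59039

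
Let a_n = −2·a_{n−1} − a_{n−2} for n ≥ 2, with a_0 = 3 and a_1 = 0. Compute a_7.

18

With companion matrix A = [[−2, −1], [1, 0]], [a_n, a_{n−1}]ᵀ = A·[a_{n−1}, a_{n−2}]ᵀ, so [a_7, a_6]ᵀ = A^6·[a_1, a_0]ᵀ.
A^6 = [[7, 6], [−6, −5]], giving [a_7, a_6]ᵀ = [[18], [−15]].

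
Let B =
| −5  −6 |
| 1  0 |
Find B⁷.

tr B = −5 and det B = 6, so the characteristic polynomial is λ² − (−5)λ + (6) with roots −3 and −2.
Eigenvectors give P = [[−3, −2], [1, 1]] with P⁻¹ = [[−1, −2], [1, 3]], and B = P·diag(−3, −2)·P⁻¹.
Then B⁷ = P·diag(−2187, −128)·P⁻¹ = [[6561, 256], [−2187, −128]] · [[−1, −2], [1, 3]] = [[−6305, −12354], [2059, 3990]].

[[−6305, −12354], [2059, 3990]]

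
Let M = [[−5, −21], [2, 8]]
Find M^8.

tr M = 3 and det M = 2, so the characteristic polynomial is λ² − (3)λ + (2) with roots 2 and 1.
Eigenvectors give P = [[3, −7], [−1, 2]] with P⁻¹ = [[−2, −7], [−1, −3]], and M = P·diag(2, 1)·P⁻¹.
Then M^8 = P·diag(256, 1)·P⁻¹ = [[768, −7], [−256, 2]] · [[−2, −7], [−1, −3]] = [[−1529, −5355], [510, 1786]].

[[−1529, −5355], [510, 1786]]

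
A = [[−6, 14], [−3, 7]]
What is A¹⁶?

A² = A (a projection; rank 1, trace 1), so A¹⁶ = A.

[[−6, 14], [−3, 7]]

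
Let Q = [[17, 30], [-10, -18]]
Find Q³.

tr Q = -1 and det Q = -6, so the characteristic polynomial is λ² − (-1)λ + (-6) with roots 2 and -3.
Eigenvectors give P = [[2, 3], [-1, -2]] with P⁻¹ = [[2, 3], [-1, -2]], and Q = P·diag(2, -3)·P⁻¹.
Then Q³ = P·diag(8, -27)·P⁻¹ = [[16, -81], [-8, 54]] · [[2, 3], [-1, -2]] = [[113, 210], [-70, -132]].

[[113, 210], [-70, -132]]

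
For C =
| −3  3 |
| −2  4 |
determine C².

[[3, 3], [−2, 10]]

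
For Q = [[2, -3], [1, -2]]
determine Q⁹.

Q² = I (check: tr Q = 0 and det Q = -1), so Q⁹ = Q since 9 is odd.

[[2, -3], [1, -2]]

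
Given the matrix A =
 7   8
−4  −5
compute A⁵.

[[487, 488], [−244, −245]]

tr A = 2 and det A = −3, so the characteristic polynomial is λ² − (2)λ + (−3) with roots −1 and 3.
Eigenvectors give P = [[−1, −2], [1, 1]] with P⁻¹ = [[1, 2], [−1, −1]], and A = P·diag(−1, 3)·P⁻¹.
Then A⁵ = P·diag(−1, 243)·P⁻¹ = [[1, −486], [−1, 243]] · [[1, 2], [−1, −1]] = [[487, 488], [−244, −245]].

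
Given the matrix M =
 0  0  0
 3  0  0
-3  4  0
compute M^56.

[[0, 0, 0], [0, 0, 0], [0, 0, 0]]

M is strictly triangular, hence nilpotent: M^3 = 0, so M^56 = 0.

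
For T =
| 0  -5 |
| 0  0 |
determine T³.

[[0, 0], [0, 0]]

T is strictly triangular, hence nilpotent: T² = 0, so T³ = 0.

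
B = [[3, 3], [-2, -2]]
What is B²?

[[3, 3], [-2, -2]]

B² = B (a projection; rank 1, trace 1), so B² = B.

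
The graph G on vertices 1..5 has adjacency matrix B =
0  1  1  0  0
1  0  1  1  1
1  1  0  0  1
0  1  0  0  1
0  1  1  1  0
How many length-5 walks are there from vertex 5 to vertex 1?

The number of length-5 walks from vertex 5 to vertex 1 is entry (5,1) of B⁵, where B is the adjacency matrix.
B² = [[2, 1, 1, 1, 2], [1, 4, 2, 1, 2], [1, 2, 3, 2, 1], [1, 1, 2, 2, 1], [2, 2, 1, 1, 3]]
B³ = [[2, 6, 5, 3, 3], [6, 6, 7, 6, 7], [5, 7, 4, 3, 7], [3, 6, 3, 2, 5], [3, 7, 7, 5, 4]]
B⁴ = [[11, 13, 11, 9, 14], [13, 26, 19, 13, 19], [11, 19, 19, 14, 14], [9, 13, 14, 11, 11], [14, 19, 14, 11, 19]]
B⁵ = [[24, 45, 38, 27, 33], [45, 64, 58, 45, 58], [38, 58, 44, 33, 52], [27, 45, 33, 24, 38], [33, 58, 52, 38, 44]]

33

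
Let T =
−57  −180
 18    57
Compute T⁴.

[[81, 0], [0, 81]]

tr T = 0 and det T = −9, so the characteristic polynomial is λ² − (0)λ + (−9) with roots 3 and −3.
Eigenvectors give P = [[−3, −10], [1, 3]] with P⁻¹ = [[3, 10], [−1, −3]], and T = P·diag(3, −3)·P⁻¹.
Then T⁴ = P·diag(81, 81)·P⁻¹ = [[−243, −810], [81, 243]] · [[3, 10], [−1, −3]] = [[81, 0], [0, 81]].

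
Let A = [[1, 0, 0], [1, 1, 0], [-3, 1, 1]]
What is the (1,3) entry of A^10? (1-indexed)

0

A = I + N where N = [[0, 0, 0], [1, 0, 0], [-3, 1, 0]] is strictly lower-triangular, so N^3 = 0.
(I + N)^10 = I + 10·N + 45·N^2 = [[1, 0, 0], [10, 1, 0], [15, 10, 1]].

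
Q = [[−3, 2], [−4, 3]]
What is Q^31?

Q² = I (check: tr Q = 0 and det Q = −1), so Q^31 = Q since 31 is odd.

[[−3, 2], [−4, 3]]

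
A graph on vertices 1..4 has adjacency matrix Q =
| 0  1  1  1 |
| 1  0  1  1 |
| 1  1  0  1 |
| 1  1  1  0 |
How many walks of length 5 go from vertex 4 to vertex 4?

The number of length-5 walks from vertex 4 to vertex 4 is entry (4,4) of Q⁵, where Q is the adjacency matrix.
Q² = [[3, 2, 2, 2], [2, 3, 2, 2], [2, 2, 3, 2], [2, 2, 2, 3]]
Q³ = [[6, 7, 7, 7], [7, 6, 7, 7], [7, 7, 6, 7], [7, 7, 7, 6]]
Q⁴ = [[21, 20, 20, 20], [20, 21, 20, 20], [20, 20, 21, 20], [20, 20, 20, 21]]
Q⁵ = [[60, 61, 61, 61], [61, 60, 61, 61], [61, 61, 60, 61], [61, 61, 61, 60]]

60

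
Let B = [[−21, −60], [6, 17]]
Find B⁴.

[[801, 2400], [−240, −719]]

tr B = −4 and det B = 3, so the characteristic polynomial is λ² − (−4)λ + (3) with roots −1 and −3.
Eigenvectors give P = [[3, 10], [−1, −3]] with P⁻¹ = [[−3, −10], [1, 3]], and B = P·diag(−1, −3)·P⁻¹.
Then B⁴ = P·diag(1, 81)·P⁻¹ = [[3, 810], [−1, −243]] · [[−3, −10], [1, 3]] = [[801, 2400], [−240, −719]].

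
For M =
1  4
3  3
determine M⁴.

M² = [[13, 16], [12, 21]]
M³ = [[61, 100], [75, 111]]
M⁴ = [[361, 544], [408, 633]]

[[361, 544], [408, 633]]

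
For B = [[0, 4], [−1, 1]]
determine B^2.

[[−4, 4], [−1, −3]]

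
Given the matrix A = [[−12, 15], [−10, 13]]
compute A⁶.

[[−1266, 1995], [−1330, 2059]]

tr A = 1 and det A = −6, so the characteristic polynomial is λ² − (1)λ + (−6) with roots −2 and 3.
Eigenvectors give P = [[−3, −1], [−2, −1]] with P⁻¹ = [[−1, 1], [2, −3]], and A = P·diag(−2, 3)·P⁻¹.
Then A⁶ = P·diag(64, 729)·P⁻¹ = [[−192, −729], [−128, −729]] · [[−1, 1], [2, −3]] = [[−1266, 1995], [−1330, 2059]].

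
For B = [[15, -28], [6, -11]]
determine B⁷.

tr B = 4 and det B = 3, so the characteristic polynomial is λ² − (4)λ + (3) with roots 3 and 1.
Eigenvectors give P = [[7, 2], [3, 1]] with P⁻¹ = [[1, -2], [-3, 7]], and B = P·diag(3, 1)·P⁻¹.
Then B⁷ = P·diag(2187, 1)·P⁻¹ = [[15309, 2], [6561, 1]] · [[1, -2], [-3, 7]] = [[15303, -30604], [6558, -13115]].

[[15303, -30604], [6558, -13115]]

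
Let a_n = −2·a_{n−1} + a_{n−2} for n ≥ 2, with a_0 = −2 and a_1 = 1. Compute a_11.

With companion matrix A = [[−2, 1], [1, 0]], [a_n, a_{n−1}]ᵀ = A·[a_{n−1}, a_{n−2}]ᵀ, so [a_11, a_10]ᵀ = A¹⁰·[a_1, a_0]ᵀ.
A¹⁰ = [[5741, −2378], [−2378, 985]], giving [a_11, a_10]ᵀ = [[10497], [−4348]].

10497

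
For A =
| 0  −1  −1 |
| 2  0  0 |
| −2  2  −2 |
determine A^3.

[[−8, 4, −4], [0, −4, 4], [−16, 4, −20]]

A^2 = [[0, −2, 2], [0, −2, −2], [8, −2, 6]]
A^3 = [[−8, 4, −4], [0, −4, 4], [−16, 4, −20]]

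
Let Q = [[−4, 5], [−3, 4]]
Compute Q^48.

Q² = I (check: tr Q = 0 and det Q = −1), so Q^48 = I since 48 is even.

[[1, 0], [0, 1]]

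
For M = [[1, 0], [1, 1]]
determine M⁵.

M = I + N where N = [[0, 0], [1, 0]] is strictly lower-triangular, so N² = 0.
(I + N)⁵ = I + 5·N = [[1, 0], [5, 1]].

[[1, 0], [5, 1]]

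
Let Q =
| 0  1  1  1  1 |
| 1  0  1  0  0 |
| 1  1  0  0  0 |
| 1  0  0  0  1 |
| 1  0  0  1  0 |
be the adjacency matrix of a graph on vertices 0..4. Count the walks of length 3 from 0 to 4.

The number of length-3 walks from vertex 0 to vertex 4 is entry (0,4) of Q³, where Q is the adjacency matrix.
Q² = [[4, 1, 1, 1, 1], [1, 2, 1, 1, 1], [1, 1, 2, 1, 1], [1, 1, 1, 2, 1], [1, 1, 1, 1, 2]]
Q³ = [[4, 5, 5, 5, 5], [5, 2, 3, 2, 2], [5, 3, 2, 2, 2], [5, 2, 2, 2, 3], [5, 2, 2, 3, 2]]

5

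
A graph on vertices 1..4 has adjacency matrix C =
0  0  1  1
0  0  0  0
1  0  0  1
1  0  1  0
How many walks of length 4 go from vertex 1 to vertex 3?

The number of length-4 walks from vertex 1 to vertex 3 is entry (1,3) of C^4, where C is the adjacency matrix.
C^2 = [[2, 0, 1, 1], [0, 0, 0, 0], [1, 0, 2, 1], [1, 0, 1, 2]]
C^3 = [[2, 0, 3, 3], [0, 0, 0, 0], [3, 0, 2, 3], [3, 0, 3, 2]]
C^4 = [[6, 0, 5, 5], [0, 0, 0, 0], [5, 0, 6, 5], [5, 0, 5, 6]]

5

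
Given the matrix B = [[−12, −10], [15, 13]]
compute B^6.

[[−1266, −1330], [1995, 2059]]

tr B = 1 and det B = −6, so the characteristic polynomial is λ² − (1)λ + (−6) with roots −2 and 3.
Eigenvectors give P = [[−1, −2], [1, 3]] with P⁻¹ = [[−3, −2], [1, 1]], and B = P·diag(−2, 3)·P⁻¹.
Then B^6 = P·diag(64, 729)·P⁻¹ = [[−64, −1458], [64, 2187]] · [[−3, −2], [1, 1]] = [[−1266, −1330], [1995, 2059]].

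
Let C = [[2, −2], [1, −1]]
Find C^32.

[[2, −2], [1, −1]]

C² = C (a projection; rank 1, trace 1), so C^32 = C.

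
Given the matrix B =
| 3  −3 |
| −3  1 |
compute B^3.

[[90, −66], [−66, 46]]

B^2 = [[18, −12], [−12, 10]]
B^3 = [[90, −66], [−66, 46]]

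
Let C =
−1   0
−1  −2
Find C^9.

tr C = −3 and det C = 2, so the characteristic polynomial is λ² − (−3)λ + (2) with roots −2 and −1.
Eigenvectors give P = [[0, −1], [1, 1]] with P⁻¹ = [[1, 1], [−1, 0]], and C = P·diag(−2, −1)·P⁻¹.
Then C^9 = P·diag(−512, −1)·P⁻¹ = [[0, 1], [−512, −1]] · [[1, 1], [−1, 0]] = [[−1, 0], [−511, −512]].

[[−1, 0], [−511, −512]]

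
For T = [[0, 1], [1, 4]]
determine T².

[[1, 4], [4, 17]]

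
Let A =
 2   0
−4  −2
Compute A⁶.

tr A = 0 and det A = −4, so the characteristic polynomial is λ² − (0)λ + (−4) with roots −2 and 2.
Eigenvectors give P = [[0, 1], [1, −1]] with P⁻¹ = [[1, 1], [1, 0]], and A = P·diag(−2, 2)·P⁻¹.
Then A⁶ = P·diag(64, 64)·P⁻¹ = [[0, 64], [64, −64]] · [[1, 1], [1, 0]] = [[64, 0], [0, 64]].

[[64, 0], [0, 64]]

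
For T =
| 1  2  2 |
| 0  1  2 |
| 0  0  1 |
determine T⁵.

[[1, 10, 50], [0, 1, 10], [0, 0, 1]]

T = I + N where N = [[0, 2, 2], [0, 0, 2], [0, 0, 0]] is strictly upper-triangular, so N³ = 0.
(I + N)⁵ = I + 5·N + 10·N² = [[1, 10, 50], [0, 1, 10], [0, 0, 1]].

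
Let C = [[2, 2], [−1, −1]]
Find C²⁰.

[[2, 2], [−1, −1]]

C² = C (a projection; rank 1, trace 1), so C²⁰ = C.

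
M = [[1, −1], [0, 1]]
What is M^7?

M = I + N where N = [[0, −1], [0, 0]] is strictly upper-triangular, so N^2 = 0.
(I + N)^7 = I + 7·N = [[1, −7], [0, 1]].

[[1, −7], [0, 1]]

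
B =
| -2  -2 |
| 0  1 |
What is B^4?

[[16, 10], [0, 1]]

B^2 = [[4, 2], [0, 1]]
B^3 = [[-8, -6], [0, 1]]
B^4 = [[16, 10], [0, 1]]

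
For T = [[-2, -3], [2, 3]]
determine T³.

[[-2, -3], [2, 3]]

T² = T (a projection; rank 1, trace 1), so T³ = T.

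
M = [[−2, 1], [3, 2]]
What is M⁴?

[[49, 0], [0, 49]]

M² = [[7, 0], [0, 7]]
M³ = [[−14, 7], [21, 14]]
M⁴ = [[49, 0], [0, 49]]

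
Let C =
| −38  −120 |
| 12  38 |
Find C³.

tr C = 0 and det C = −4, so the characteristic polynomial is λ² − (0)λ + (−4) with roots 2 and −2.
Eigenvectors give P = [[−3, 10], [1, −3]] with P⁻¹ = [[3, 10], [1, 3]], and C = P·diag(2, −2)·P⁻¹.
Then C³ = P·diag(8, −8)·P⁻¹ = [[−24, −80], [8, 24]] · [[3, 10], [1, 3]] = [[−152, −480], [48, 152]].

[[−152, −480], [48, 152]]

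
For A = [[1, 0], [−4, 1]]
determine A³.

A = I + N where N = [[0, 0], [−4, 0]] is strictly lower-triangular, so N² = 0.
(I + N)³ = I + 3·N = [[1, 0], [−12, 1]].

[[1, 0], [−12, 1]]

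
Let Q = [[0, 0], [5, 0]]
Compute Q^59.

[[0, 0], [0, 0]]

Q is strictly triangular, hence nilpotent: Q^2 = 0, so Q^59 = 0.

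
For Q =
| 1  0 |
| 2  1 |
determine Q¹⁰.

Q = I + N where N = [[0, 0], [2, 0]] is strictly lower-triangular, so N² = 0.
(I + N)¹⁰ = I + 10·N = [[1, 0], [20, 1]].

[[1, 0], [20, 1]]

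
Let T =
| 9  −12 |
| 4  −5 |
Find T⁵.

tr T = 4 and det T = 3, so the characteristic polynomial is λ² − (4)λ + (3) with roots 1 and 3.
Eigenvectors give P = [[−3, 2], [−2, 1]] with P⁻¹ = [[1, −2], [2, −3]], and T = P·diag(1, 3)·P⁻¹.
Then T⁵ = P·diag(1, 243)·P⁻¹ = [[−3, 486], [−2, 243]] · [[1, −2], [2, −3]] = [[969, −1452], [484, −725]].

[[969, −1452], [484, −725]]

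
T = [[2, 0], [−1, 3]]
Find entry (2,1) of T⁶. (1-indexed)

−665

tr T = 5 and det T = 6, so the characteristic polynomial is λ² − (5)λ + (6) with roots 3 and 2.
Eigenvectors give P = [[0, 1], [−1, 1]] with P⁻¹ = [[1, −1], [1, 0]], and T = P·diag(3, 2)·P⁻¹.
Then T⁶ = P·diag(729, 64)·P⁻¹ = [[0, 64], [−729, 64]] · [[1, −1], [1, 0]] = [[64, 0], [−665, 729]].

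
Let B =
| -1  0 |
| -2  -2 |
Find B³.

[[-1, 0], [-14, -8]]

B² = [[1, 0], [6, 4]]
B³ = [[-1, 0], [-14, -8]]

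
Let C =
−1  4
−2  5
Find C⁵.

tr C = 4 and det C = 3, so the characteristic polynomial is λ² − (4)λ + (3) with roots 1 and 3.
Eigenvectors give P = [[2, −1], [1, −1]] with P⁻¹ = [[1, −1], [1, −2]], and C = P·diag(1, 3)·P⁻¹.
Then C⁵ = P·diag(1, 243)·P⁻¹ = [[2, −243], [1, −243]] · [[1, −1], [1, −2]] = [[−241, 484], [−242, 485]].

[[−241, 484], [−242, 485]]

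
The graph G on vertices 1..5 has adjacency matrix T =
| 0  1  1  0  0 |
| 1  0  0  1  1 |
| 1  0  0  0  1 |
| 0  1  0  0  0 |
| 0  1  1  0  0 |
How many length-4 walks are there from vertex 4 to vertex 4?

3

The number of length-4 walks from vertex 4 to vertex 4 is entry (4,4) of T⁴, where T is the adjacency matrix.
T² = [[2, 0, 0, 1, 2], [0, 3, 2, 0, 0], [0, 2, 2, 0, 0], [1, 0, 0, 1, 1], [2, 0, 0, 1, 2]]
T³ = [[0, 5, 4, 0, 0], [5, 0, 0, 3, 5], [4, 0, 0, 2, 4], [0, 3, 2, 0, 0], [0, 5, 4, 0, 0]]
T⁴ = [[9, 0, 0, 5, 9], [0, 13, 10, 0, 0], [0, 10, 8, 0, 0], [5, 0, 0, 3, 5], [9, 0, 0, 5, 9]]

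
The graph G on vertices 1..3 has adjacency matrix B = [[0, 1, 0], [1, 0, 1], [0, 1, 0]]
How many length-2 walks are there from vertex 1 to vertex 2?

0

The number of length-2 walks from vertex 1 to vertex 2 is entry (1,2) of B², where B is the adjacency matrix.
B² = [[1, 0, 1], [0, 2, 0], [1, 0, 1]]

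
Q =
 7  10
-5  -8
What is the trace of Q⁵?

-211

tr Q = -1 and det Q = -6, so the characteristic polynomial is λ² − (-1)λ + (-6) with roots 2 and -3.
Eigenvectors give P = [[-2, 1], [1, -1]] with P⁻¹ = [[-1, -1], [-1, -2]], and Q = P·diag(2, -3)·P⁻¹.
Then Q⁵ = P·diag(32, -243)·P⁻¹ = [[-64, -243], [32, 243]] · [[-1, -1], [-1, -2]] = [[307, 550], [-275, -518]].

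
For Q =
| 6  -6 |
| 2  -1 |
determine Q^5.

[[876, -1266], [422, -601]]

tr Q = 5 and det Q = 6, so the characteristic polynomial is λ² − (5)λ + (6) with roots 2 and 3.
Eigenvectors give P = [[-3, 2], [-2, 1]] with P⁻¹ = [[1, -2], [2, -3]], and Q = P·diag(2, 3)·P⁻¹.
Then Q^5 = P·diag(32, 243)·P⁻¹ = [[-96, 486], [-64, 243]] · [[1, -2], [2, -3]] = [[876, -1266], [422, -601]].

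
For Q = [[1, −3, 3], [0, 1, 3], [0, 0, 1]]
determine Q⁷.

Q = I + N where N = [[0, −3, 3], [0, 0, 3], [0, 0, 0]] is strictly upper-triangular, so N³ = 0.
(I + N)⁷ = I + 7·N + 21·N² = [[1, −21, −168], [0, 1, 21], [0, 0, 1]].

[[1, −21, −168], [0, 1, 21], [0, 0, 1]]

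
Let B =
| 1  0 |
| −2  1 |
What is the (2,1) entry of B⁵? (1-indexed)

B = I + N where N = [[0, 0], [−2, 0]] is strictly lower-triangular, so N² = 0.
(I + N)⁵ = I + 5·N = [[1, 0], [−10, 1]].

−10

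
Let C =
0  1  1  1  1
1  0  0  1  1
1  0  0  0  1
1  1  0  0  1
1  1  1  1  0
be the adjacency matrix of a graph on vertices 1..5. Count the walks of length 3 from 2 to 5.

The number of length-3 walks from vertex 2 to vertex 5 is entry (2,5) of C³, where C is the adjacency matrix.
C² = [[4, 2, 1, 2, 3], [2, 3, 2, 2, 2], [1, 2, 2, 2, 1], [2, 2, 2, 3, 2], [3, 2, 1, 2, 4]]
C³ = [[8, 9, 7, 9, 9], [9, 6, 4, 7, 9], [7, 4, 2, 4, 7], [9, 7, 4, 6, 9], [9, 9, 7, 9, 8]]

9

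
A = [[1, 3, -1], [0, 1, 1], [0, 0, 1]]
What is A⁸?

A = I + N where N = [[0, 3, -1], [0, 0, 1], [0, 0, 0]] is strictly upper-triangular, so N³ = 0.
(I + N)⁸ = I + 8·N + 28·N² = [[1, 24, 76], [0, 1, 8], [0, 0, 1]].

[[1, 24, 76], [0, 1, 8], [0, 0, 1]]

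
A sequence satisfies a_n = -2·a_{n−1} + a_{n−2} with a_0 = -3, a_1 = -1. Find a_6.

With companion matrix T = [[-2, 1], [1, 0]], [a_n, a_{n−1}]ᵀ = T·[a_{n−1}, a_{n−2}]ᵀ, so [a_6, a_5]ᵀ = T^5·[a_1, a_0]ᵀ.
T^5 = [[-70, 29], [29, -12]], giving [a_6, a_5]ᵀ = [[-17], [7]].

-17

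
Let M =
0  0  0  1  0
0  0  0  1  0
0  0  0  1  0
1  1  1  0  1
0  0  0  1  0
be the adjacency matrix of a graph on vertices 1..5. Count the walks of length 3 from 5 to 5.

The number of length-3 walks from vertex 5 to vertex 5 is entry (5,5) of M³, where M is the adjacency matrix.
M² = [[1, 1, 1, 0, 1], [1, 1, 1, 0, 1], [1, 1, 1, 0, 1], [0, 0, 0, 4, 0], [1, 1, 1, 0, 1]]
M³ = [[0, 0, 0, 4, 0], [0, 0, 0, 4, 0], [0, 0, 0, 4, 0], [4, 4, 4, 0, 4], [0, 0, 0, 4, 0]]

0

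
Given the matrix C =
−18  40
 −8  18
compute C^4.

tr C = 0 and det C = −4, so the characteristic polynomial is λ² − (0)λ + (−4) with roots −2 and 2.
Eigenvectors give P = [[5, 2], [2, 1]] with P⁻¹ = [[1, −2], [−2, 5]], and C = P·diag(−2, 2)·P⁻¹.
Then C^4 = P·diag(16, 16)·P⁻¹ = [[80, 32], [32, 16]] · [[1, −2], [−2, 5]] = [[16, 0], [0, 16]].

[[16, 0], [0, 16]]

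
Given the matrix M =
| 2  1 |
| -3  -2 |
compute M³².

[[1, 0], [0, 1]]

M² = I (check: tr M = 0 and det M = -1), so M³² = I since 32 is even.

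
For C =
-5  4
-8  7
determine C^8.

[[-6559, 6560], [-13120, 13121]]

tr C = 2 and det C = -3, so the characteristic polynomial is λ² − (2)λ + (-3) with roots 3 and -1.
Eigenvectors give P = [[-1, 1], [-2, 1]] with P⁻¹ = [[1, -1], [2, -1]], and C = P·diag(3, -1)·P⁻¹.
Then C^8 = P·diag(6561, 1)·P⁻¹ = [[-6561, 1], [-13122, 1]] · [[1, -1], [2, -1]] = [[-6559, 6560], [-13120, 13121]].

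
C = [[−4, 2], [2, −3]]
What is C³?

C² = [[20, −14], [−14, 13]]
C³ = [[−108, 82], [82, −67]]

[[−108, 82], [82, −67]]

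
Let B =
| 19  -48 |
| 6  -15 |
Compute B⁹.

[[177139, -472368], [59046, -157455]]

tr B = 4 and det B = 3, so the characteristic polynomial is λ² − (4)λ + (3) with roots 1 and 3.
Eigenvectors give P = [[-8, 3], [-3, 1]] with P⁻¹ = [[1, -3], [3, -8]], and B = P·diag(1, 3)·P⁻¹.
Then B⁹ = P·diag(1, 19683)·P⁻¹ = [[-8, 59049], [-3, 19683]] · [[1, -3], [3, -8]] = [[177139, -472368], [59046, -157455]].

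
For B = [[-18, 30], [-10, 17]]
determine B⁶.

tr B = -1 and det B = -6, so the characteristic polynomial is λ² − (-1)λ + (-6) with roots -3 and 2.
Eigenvectors give P = [[-2, -3], [-1, -2]] with P⁻¹ = [[-2, 3], [1, -2]], and B = P·diag(-3, 2)·P⁻¹.
Then B⁶ = P·diag(729, 64)·P⁻¹ = [[-1458, -192], [-729, -128]] · [[-2, 3], [1, -2]] = [[2724, -3990], [1330, -1931]].

[[2724, -3990], [1330, -1931]]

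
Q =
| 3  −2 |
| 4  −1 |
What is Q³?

[[−13, 2], [−4, −9]]

Q² = [[1, −4], [8, −7]]
Q³ = [[−13, 2], [−4, −9]]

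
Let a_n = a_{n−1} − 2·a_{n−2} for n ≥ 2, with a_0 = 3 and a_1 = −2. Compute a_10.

124

With companion matrix M = [[1, −2], [1, 0]], [a_n, a_{n−1}]ᵀ = M·[a_{n−1}, a_{n−2}]ᵀ, so [a_10, a_9]ᵀ = M⁹·[a_1, a_0]ᵀ.
M⁹ = [[−11, 34], [−17, 6]], giving [a_10, a_9]ᵀ = [[124], [52]].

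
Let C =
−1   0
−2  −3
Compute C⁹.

[[−1, 0], [−19682, −19683]]

tr C = −4 and det C = 3, so the characteristic polynomial is λ² − (−4)λ + (3) with roots −3 and −1.
Eigenvectors give P = [[0, −1], [1, 1]] with P⁻¹ = [[1, 1], [−1, 0]], and C = P·diag(−3, −1)·P⁻¹.
Then C⁹ = P·diag(−19683, −1)·P⁻¹ = [[0, 1], [−19683, −1]] · [[1, 1], [−1, 0]] = [[−1, 0], [−19682, −19683]].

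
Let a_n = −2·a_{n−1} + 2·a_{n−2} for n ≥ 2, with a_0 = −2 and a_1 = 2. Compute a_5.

With companion matrix C = [[−2, 2], [1, 0]], [a_n, a_{n−1}]ᵀ = C·[a_{n−1}, a_{n−2}]ᵀ, so [a_5, a_4]ᵀ = C⁴·[a_1, a_0]ᵀ.
C⁴ = [[44, −32], [−16, 12]], giving [a_5, a_4]ᵀ = [[152], [−56]].

152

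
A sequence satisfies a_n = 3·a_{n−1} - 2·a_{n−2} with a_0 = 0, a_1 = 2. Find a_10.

With companion matrix B = [[3, -2], [1, 0]], [a_n, a_{n−1}]ᵀ = B·[a_{n−1}, a_{n−2}]ᵀ, so [a_10, a_9]ᵀ = B⁹·[a_1, a_0]ᵀ.
B⁹ = [[1023, -1022], [511, -510]], giving [a_10, a_9]ᵀ = [[2046], [1022]].

2046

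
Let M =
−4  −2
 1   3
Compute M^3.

M^2 = [[14, 2], [−1, 7]]
M^3 = [[−54, −22], [11, 23]]

[[−54, −22], [11, 23]]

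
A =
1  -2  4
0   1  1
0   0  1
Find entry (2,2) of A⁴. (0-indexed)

A = I + N where N = [[0, -2, 4], [0, 0, 1], [0, 0, 0]] is strictly upper-triangular, so N³ = 0.
(I + N)⁴ = I + 4·N + 6·N² = [[1, -8, 4], [0, 1, 4], [0, 0, 1]].

1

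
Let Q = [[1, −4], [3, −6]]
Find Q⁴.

tr Q = −5 and det Q = 6, so the characteristic polynomial is λ² − (−5)λ + (6) with roots −2 and −3.
Eigenvectors give P = [[4, −1], [3, −1]] with P⁻¹ = [[1, −1], [3, −4]], and Q = P·diag(−2, −3)·P⁻¹.
Then Q⁴ = P·diag(16, 81)·P⁻¹ = [[64, −81], [48, −81]] · [[1, −1], [3, −4]] = [[−179, 260], [−195, 276]].

[[−179, 260], [−195, 276]]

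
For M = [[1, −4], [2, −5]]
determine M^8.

tr M = −4 and det M = 3, so the characteristic polynomial is λ² − (−4)λ + (3) with roots −3 and −1.
Eigenvectors give P = [[−1, 2], [−1, 1]] with P⁻¹ = [[1, −2], [1, −1]], and M = P·diag(−3, −1)·P⁻¹.
Then M^8 = P·diag(6561, 1)·P⁻¹ = [[−6561, 2], [−6561, 1]] · [[1, −2], [1, −1]] = [[−6559, 13120], [−6560, 13121]].

[[−6559, 13120], [−6560, 13121]]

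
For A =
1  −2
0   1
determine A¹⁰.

A = I + N where N = [[0, −2], [0, 0]] is strictly upper-triangular, so N² = 0.
(I + N)¹⁰ = I + 10·N = [[1, −20], [0, 1]].

[[1, −20], [0, 1]]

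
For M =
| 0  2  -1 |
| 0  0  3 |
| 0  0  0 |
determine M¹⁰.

[[0, 0, 0], [0, 0, 0], [0, 0, 0]]

M is strictly triangular, hence nilpotent: M³ = 0, so M¹⁰ = 0.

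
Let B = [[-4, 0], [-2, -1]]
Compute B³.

[[-64, 0], [-42, -1]]

B² = [[16, 0], [10, 1]]
B³ = [[-64, 0], [-42, -1]]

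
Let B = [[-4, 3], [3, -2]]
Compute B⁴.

[[949, -684], [-684, 493]]

B² = [[25, -18], [-18, 13]]
B³ = [[-154, 111], [111, -80]]
B⁴ = [[949, -684], [-684, 493]]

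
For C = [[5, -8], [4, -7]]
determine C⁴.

tr C = -2 and det C = -3, so the characteristic polynomial is λ² − (-2)λ + (-3) with roots 1 and -3.
Eigenvectors give P = [[-2, -1], [-1, -1]] with P⁻¹ = [[-1, 1], [1, -2]], and C = P·diag(1, -3)·P⁻¹.
Then C⁴ = P·diag(1, 81)·P⁻¹ = [[-2, -81], [-1, -81]] · [[-1, 1], [1, -2]] = [[-79, 160], [-80, 161]].

[[-79, 160], [-80, 161]]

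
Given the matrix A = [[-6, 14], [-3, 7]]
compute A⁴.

A² = A (a projection; rank 1, trace 1), so A⁴ = A.

[[-6, 14], [-3, 7]]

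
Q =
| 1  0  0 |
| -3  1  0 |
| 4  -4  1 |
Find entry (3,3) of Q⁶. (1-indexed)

Q = I + N where N = [[0, 0, 0], [-3, 0, 0], [4, -4, 0]] is strictly lower-triangular, so N³ = 0.
(I + N)⁶ = I + 6·N + 15·N² = [[1, 0, 0], [-18, 1, 0], [204, -24, 1]].

1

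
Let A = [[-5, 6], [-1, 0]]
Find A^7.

tr A = -5 and det A = 6, so the characteristic polynomial is λ² − (-5)λ + (6) with roots -2 and -3.
Eigenvectors give P = [[-2, 3], [-1, 1]] with P⁻¹ = [[1, -3], [1, -2]], and A = P·diag(-2, -3)·P⁻¹.
Then A^7 = P·diag(-128, -2187)·P⁻¹ = [[256, -6561], [128, -2187]] · [[1, -3], [1, -2]] = [[-6305, 12354], [-2059, 3990]].

[[-6305, 12354], [-2059, 3990]]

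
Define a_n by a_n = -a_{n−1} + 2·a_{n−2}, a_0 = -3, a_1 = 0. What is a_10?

With companion matrix C = [[-1, 2], [1, 0]], [a_n, a_{n−1}]ᵀ = C·[a_{n−1}, a_{n−2}]ᵀ, so [a_10, a_9]ᵀ = C⁹·[a_1, a_0]ᵀ.
C⁹ = [[-341, 342], [171, -170]], giving [a_10, a_9]ᵀ = [[-1026], [510]].

-1026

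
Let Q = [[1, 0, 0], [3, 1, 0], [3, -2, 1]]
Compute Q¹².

Q = I + N where N = [[0, 0, 0], [3, 0, 0], [3, -2, 0]] is strictly lower-triangular, so N³ = 0.
(I + N)¹² = I + 12·N + 66·N² = [[1, 0, 0], [36, 1, 0], [-360, -24, 1]].

[[1, 0, 0], [36, 1, 0], [-360, -24, 1]]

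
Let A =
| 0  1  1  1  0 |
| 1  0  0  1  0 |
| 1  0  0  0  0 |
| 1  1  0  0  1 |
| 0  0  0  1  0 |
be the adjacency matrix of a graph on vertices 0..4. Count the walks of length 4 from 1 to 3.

The number of length-4 walks from vertex 1 to vertex 3 is entry (1,3) of A⁴, where A is the adjacency matrix.
A² = [[3, 1, 0, 1, 1], [1, 2, 1, 1, 1], [0, 1, 1, 1, 0], [1, 1, 1, 3, 0], [1, 1, 0, 0, 1]]
A³ = [[2, 4, 3, 5, 1], [4, 2, 1, 4, 1], [3, 1, 0, 1, 1], [5, 4, 1, 2, 3], [1, 1, 1, 3, 0]]
A⁴ = [[12, 7, 2, 7, 5], [7, 8, 4, 7, 4], [2, 4, 3, 5, 1], [7, 7, 5, 12, 2], [5, 4, 1, 2, 3]]

7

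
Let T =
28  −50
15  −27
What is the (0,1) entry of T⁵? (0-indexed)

−2750

tr T = 1 and det T = −6, so the characteristic polynomial is λ² − (1)λ + (−6) with roots 3 and −2.
Eigenvectors give P = [[2, −5], [1, −3]] with P⁻¹ = [[3, −5], [1, −2]], and T = P·diag(3, −2)·P⁻¹.
Then T⁵ = P·diag(243, −32)·P⁻¹ = [[486, 160], [243, 96]] · [[3, −5], [1, −2]] = [[1618, −2750], [825, −1407]].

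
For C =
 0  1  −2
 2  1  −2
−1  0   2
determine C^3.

C^2 = [[4, 1, −6], [4, 3, −10], [−2, −1, 6]]
C^3 = [[8, 5, −22], [16, 7, −34], [−8, −3, 18]]

[[8, 5, −22], [16, 7, −34], [−8, −3, 18]]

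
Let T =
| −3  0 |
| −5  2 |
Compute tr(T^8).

6817

tr T = −1 and det T = −6, so the characteristic polynomial is λ² − (−1)λ + (−6) with roots −3 and 2.
Eigenvectors give P = [[−1, 0], [−1, 1]] with P⁻¹ = [[−1, 0], [−1, 1]], and T = P·diag(−3, 2)·P⁻¹.
Then T^8 = P·diag(6561, 256)·P⁻¹ = [[−6561, 0], [−6561, 256]] · [[−1, 0], [−1, 1]] = [[6561, 0], [6305, 256]].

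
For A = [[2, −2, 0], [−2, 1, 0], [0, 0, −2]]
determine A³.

[[28, −22, 0], [−22, 17, 0], [0, 0, −8]]

A² = [[8, −6, 0], [−6, 5, 0], [0, 0, 4]]
A³ = [[28, −22, 0], [−22, 17, 0], [0, 0, −8]]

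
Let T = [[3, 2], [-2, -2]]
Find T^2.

[[5, 2], [-2, 0]]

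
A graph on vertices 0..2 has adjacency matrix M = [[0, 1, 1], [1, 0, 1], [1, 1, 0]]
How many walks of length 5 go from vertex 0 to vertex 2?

The number of length-5 walks from vertex 0 to vertex 2 is entry (0,2) of M⁵, where M is the adjacency matrix.
M² = [[2, 1, 1], [1, 2, 1], [1, 1, 2]]
M³ = [[2, 3, 3], [3, 2, 3], [3, 3, 2]]
M⁴ = [[6, 5, 5], [5, 6, 5], [5, 5, 6]]
M⁵ = [[10, 11, 11], [11, 10, 11], [11, 11, 10]]

11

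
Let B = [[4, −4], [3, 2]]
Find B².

[[4, −24], [18, −8]]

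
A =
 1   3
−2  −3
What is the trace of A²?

−2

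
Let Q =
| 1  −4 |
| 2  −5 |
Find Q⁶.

[[−727, 1456], [−728, 1457]]

tr Q = −4 and det Q = 3, so the characteristic polynomial is λ² − (−4)λ + (3) with roots −1 and −3.
Eigenvectors give P = [[2, −1], [1, −1]] with P⁻¹ = [[1, −1], [1, −2]], and Q = P·diag(−1, −3)·P⁻¹.
Then Q⁶ = P·diag(1, 729)·P⁻¹ = [[2, −729], [1, −729]] · [[1, −1], [1, −2]] = [[−727, 1456], [−728, 1457]].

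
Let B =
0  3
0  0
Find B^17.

[[0, 0], [0, 0]]

B is strictly triangular, hence nilpotent: B^2 = 0, so B^17 = 0.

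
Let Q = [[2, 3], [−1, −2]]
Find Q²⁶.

[[1, 0], [0, 1]]

Q² = I (check: tr Q = 0 and det Q = −1), so Q²⁶ = I since 26 is even.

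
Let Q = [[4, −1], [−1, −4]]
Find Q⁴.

Q² = [[17, 0], [0, 17]]
Q³ = [[68, −17], [−17, −68]]
Q⁴ = [[289, 0], [0, 289]]

[[289, 0], [0, 289]]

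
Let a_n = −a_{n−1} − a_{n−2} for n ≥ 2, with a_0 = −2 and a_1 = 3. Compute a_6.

−2

With companion matrix T = [[−1, −1], [1, 0]], [a_n, a_{n−1}]ᵀ = T·[a_{n−1}, a_{n−2}]ᵀ, so [a_6, a_5]ᵀ = T⁵·[a_1, a_0]ᵀ.
T⁵ = [[0, 1], [−1, −1]], giving [a_6, a_5]ᵀ = [[−2], [−1]].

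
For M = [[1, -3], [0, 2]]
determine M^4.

M^2 = [[1, -9], [0, 4]]
M^3 = [[1, -21], [0, 8]]
M^4 = [[1, -45], [0, 16]]

[[1, -45], [0, 16]]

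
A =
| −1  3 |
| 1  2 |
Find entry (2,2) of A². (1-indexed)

7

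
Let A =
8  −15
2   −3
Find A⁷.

tr A = 5 and det A = 6, so the characteristic polynomial is λ² − (5)λ + (6) with roots 3 and 2.
Eigenvectors give P = [[3, −5], [1, −2]] with P⁻¹ = [[2, −5], [1, −3]], and A = P·diag(3, 2)·P⁻¹.
Then A⁷ = P·diag(2187, 128)·P⁻¹ = [[6561, −640], [2187, −256]] · [[2, −5], [1, −3]] = [[12482, −30885], [4118, −10167]].

[[12482, −30885], [4118, −10167]]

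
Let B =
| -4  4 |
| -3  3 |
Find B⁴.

B² = [[4, -4], [3, -3]]
B³ = [[-4, 4], [-3, 3]]
B⁴ = [[4, -4], [3, -3]]

[[4, -4], [3, -3]]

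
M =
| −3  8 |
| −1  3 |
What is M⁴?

M² = I (check: tr M = 0 and det M = −1), so M⁴ = I since 4 is even.

[[1, 0], [0, 1]]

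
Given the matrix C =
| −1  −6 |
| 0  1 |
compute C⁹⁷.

C² = I (check: tr C = 0 and det C = −1), so C⁹⁷ = C since 97 is odd.

[[−1, −6], [0, 1]]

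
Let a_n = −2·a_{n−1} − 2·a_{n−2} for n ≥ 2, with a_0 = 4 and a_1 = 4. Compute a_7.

−96

With companion matrix B = [[−2, −2], [1, 0]], [a_n, a_{n−1}]ᵀ = B·[a_{n−1}, a_{n−2}]ᵀ, so [a_7, a_6]ᵀ = B⁶·[a_1, a_0]ᵀ.
B⁶ = [[−8, −16], [8, 8]], giving [a_7, a_6]ᵀ = [[−96], [64]].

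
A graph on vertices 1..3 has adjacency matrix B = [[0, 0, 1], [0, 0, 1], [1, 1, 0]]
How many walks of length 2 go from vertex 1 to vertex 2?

1

The number of length-2 walks from vertex 1 to vertex 2 is entry (1,2) of B², where B is the adjacency matrix.
B² = [[1, 1, 0], [1, 1, 0], [0, 0, 2]]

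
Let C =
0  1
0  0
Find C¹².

[[0, 0], [0, 0]]

C is strictly triangular, hence nilpotent: C² = 0, so C¹² = 0.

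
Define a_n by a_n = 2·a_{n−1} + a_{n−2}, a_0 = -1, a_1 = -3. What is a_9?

With companion matrix A = [[2, 1], [1, 0]], [a_n, a_{n−1}]ᵀ = A·[a_{n−1}, a_{n−2}]ᵀ, so [a_9, a_8]ᵀ = A⁸·[a_1, a_0]ᵀ.
A⁸ = [[985, 408], [408, 169]], giving [a_9, a_8]ᵀ = [[-3363], [-1393]].

-3363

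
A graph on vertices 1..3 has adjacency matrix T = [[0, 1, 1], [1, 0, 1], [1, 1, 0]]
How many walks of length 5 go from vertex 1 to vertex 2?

11

The number of length-5 walks from vertex 1 to vertex 2 is entry (1,2) of T⁵, where T is the adjacency matrix.
T² = [[2, 1, 1], [1, 2, 1], [1, 1, 2]]
T³ = [[2, 3, 3], [3, 2, 3], [3, 3, 2]]
T⁴ = [[6, 5, 5], [5, 6, 5], [5, 5, 6]]
T⁵ = [[10, 11, 11], [11, 10, 11], [11, 11, 10]]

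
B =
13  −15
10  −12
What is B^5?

tr B = 1 and det B = −6, so the characteristic polynomial is λ² − (1)λ + (−6) with roots −2 and 3.
Eigenvectors give P = [[1, 3], [1, 2]] with P⁻¹ = [[−2, 3], [1, −1]], and B = P·diag(−2, 3)·P⁻¹.
Then B^5 = P·diag(−32, 243)·P⁻¹ = [[−32, 729], [−32, 486]] · [[−2, 3], [1, −1]] = [[793, −825], [550, −582]].

[[793, −825], [550, −582]]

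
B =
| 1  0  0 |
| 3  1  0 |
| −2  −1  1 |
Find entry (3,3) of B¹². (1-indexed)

B = I + N where N = [[0, 0, 0], [3, 0, 0], [−2, −1, 0]] is strictly lower-triangular, so N³ = 0.
(I + N)¹² = I + 12·N + 66·N² = [[1, 0, 0], [36, 1, 0], [−222, −12, 1]].

1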